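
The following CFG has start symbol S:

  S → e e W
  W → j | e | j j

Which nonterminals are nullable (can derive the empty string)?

{ } (none)

No nonterminal has an empty production or an RHS whose symbols are all nullable.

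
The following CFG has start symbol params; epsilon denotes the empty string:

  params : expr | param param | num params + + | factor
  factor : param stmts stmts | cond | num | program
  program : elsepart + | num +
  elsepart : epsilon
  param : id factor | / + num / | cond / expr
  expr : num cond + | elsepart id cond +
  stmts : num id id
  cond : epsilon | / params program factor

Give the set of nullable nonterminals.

{ cond, elsepart, factor, params }

Directly nullable (have an epsilon-production): elsepart, cond.
params : factor with every symbol nullable, so params is nullable.
factor : cond with every symbol nullable, so factor is nullable.
No other nonterminal has a production whose RHS symbols are all nullable.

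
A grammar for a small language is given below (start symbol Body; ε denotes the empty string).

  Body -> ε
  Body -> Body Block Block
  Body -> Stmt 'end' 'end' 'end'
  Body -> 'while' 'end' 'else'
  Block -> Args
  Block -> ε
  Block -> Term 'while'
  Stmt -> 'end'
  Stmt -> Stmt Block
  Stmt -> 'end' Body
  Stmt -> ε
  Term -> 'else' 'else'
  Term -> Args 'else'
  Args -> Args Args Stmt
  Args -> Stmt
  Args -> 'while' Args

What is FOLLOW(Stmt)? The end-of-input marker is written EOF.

{ EOF, 'else', 'end', 'while' }

In Body -> Stmt 'end' 'end' 'end': add FIRST('end' 'end' 'end') = { 'end' }.
In Stmt -> Stmt Block: add FIRST(Block)\{ε} = { 'else', 'end', 'while' }.
  Since Block is nullable, also add FOLLOW(Stmt) = { EOF, 'else', 'end', 'while' }.
In Args -> Args Args Stmt: Stmt is at the end, add FOLLOW(Args) = { EOF, 'else', 'end', 'while' }.
In Args -> Stmt: Stmt is at the end, add FOLLOW(Args) = { EOF, 'else', 'end', 'while' }.
Union: FOLLOW(Stmt) = { EOF, 'else', 'end', 'while' }.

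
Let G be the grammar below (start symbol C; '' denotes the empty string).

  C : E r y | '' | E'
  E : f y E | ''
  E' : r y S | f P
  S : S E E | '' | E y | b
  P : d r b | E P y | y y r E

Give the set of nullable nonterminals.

Directly nullable (have an ''-production): C, E, S.
No other nonterminal has a production whose RHS symbols are all nullable.

{ C, E, S }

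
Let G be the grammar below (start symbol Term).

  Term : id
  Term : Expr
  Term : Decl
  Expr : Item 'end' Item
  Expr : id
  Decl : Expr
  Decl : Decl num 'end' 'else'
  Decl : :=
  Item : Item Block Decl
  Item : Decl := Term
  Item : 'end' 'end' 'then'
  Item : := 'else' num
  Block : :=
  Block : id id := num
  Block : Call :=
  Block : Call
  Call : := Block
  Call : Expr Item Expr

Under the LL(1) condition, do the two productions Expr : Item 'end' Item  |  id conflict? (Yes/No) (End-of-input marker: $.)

FIRST(Item 'end' Item) = { 'end', :=, id } and FIRST(id) = { id }.
Both contain id, so the two alternatives are not disjoint — LL(1) conflict.

Yes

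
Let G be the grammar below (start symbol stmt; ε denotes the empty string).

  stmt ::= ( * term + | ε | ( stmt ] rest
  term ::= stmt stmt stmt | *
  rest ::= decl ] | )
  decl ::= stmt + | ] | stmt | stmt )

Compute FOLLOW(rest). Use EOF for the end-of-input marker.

In stmt ::= ( stmt ] rest: rest is at the end, add FOLLOW(stmt) = { EOF, (, ), +, ] }.
Union: FOLLOW(rest) = { EOF, (, ), +, ] }.

{ EOF, (, ), +, ] }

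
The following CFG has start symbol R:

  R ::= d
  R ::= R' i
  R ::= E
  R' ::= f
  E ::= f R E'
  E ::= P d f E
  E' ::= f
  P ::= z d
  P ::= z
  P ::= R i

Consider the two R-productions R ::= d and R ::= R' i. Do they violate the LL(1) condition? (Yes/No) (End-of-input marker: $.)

No

FIRST(d) = { d } and FIRST(R' i) = { f }.
The FIRST sets are disjoint and neither alternative is nullable — no conflict.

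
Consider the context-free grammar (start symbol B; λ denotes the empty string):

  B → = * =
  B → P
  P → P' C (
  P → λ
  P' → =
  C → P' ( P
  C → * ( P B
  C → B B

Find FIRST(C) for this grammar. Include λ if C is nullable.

From C → P' ( P: add FIRST(P') = { = }.
C → * ( P B contributes {*}.
From C → B B: B, B nullable, take FIRST(B) ∪ FIRST(B) = { = }; also λ since the whole RHS is nullable.
Union: FIRST(C) = { *, =, λ }.

{ *, =, λ }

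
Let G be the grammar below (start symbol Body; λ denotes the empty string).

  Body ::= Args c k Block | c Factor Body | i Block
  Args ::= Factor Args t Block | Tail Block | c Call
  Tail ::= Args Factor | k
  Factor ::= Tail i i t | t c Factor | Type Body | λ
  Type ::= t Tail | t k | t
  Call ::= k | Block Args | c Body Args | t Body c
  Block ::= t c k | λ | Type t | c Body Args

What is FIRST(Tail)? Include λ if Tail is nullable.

{ c, k, t }

From Tail ::= Args Factor: add FIRST(Args) = { c, k, t }.
Tail ::= k contributes {k}.
Union: FIRST(Tail) = { c, k, t }.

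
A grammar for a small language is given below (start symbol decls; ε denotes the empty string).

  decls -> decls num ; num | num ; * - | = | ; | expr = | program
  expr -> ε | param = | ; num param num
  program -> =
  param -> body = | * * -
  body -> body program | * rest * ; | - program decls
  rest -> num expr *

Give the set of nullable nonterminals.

{ expr }

Directly nullable (have an ε-production): expr.
No other nonterminal has a production whose RHS symbols are all nullable.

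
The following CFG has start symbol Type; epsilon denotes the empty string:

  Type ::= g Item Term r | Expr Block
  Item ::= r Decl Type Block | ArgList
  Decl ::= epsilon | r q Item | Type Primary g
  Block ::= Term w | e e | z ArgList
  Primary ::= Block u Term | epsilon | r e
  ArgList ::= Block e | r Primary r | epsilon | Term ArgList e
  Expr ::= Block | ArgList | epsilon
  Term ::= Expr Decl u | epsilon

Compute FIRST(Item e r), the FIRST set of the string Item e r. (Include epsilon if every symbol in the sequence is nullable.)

Add FIRST(Item)\{epsilon} = { e, g, r, u, w, z }; Item is nullable, continue.
e is a terminal; add {e} and stop.

{ e, g, r, u, w, z }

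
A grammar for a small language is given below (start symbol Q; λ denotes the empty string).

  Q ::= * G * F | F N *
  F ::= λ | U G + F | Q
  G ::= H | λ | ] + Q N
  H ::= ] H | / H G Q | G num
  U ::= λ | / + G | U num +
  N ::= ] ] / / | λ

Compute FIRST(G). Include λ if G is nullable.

From G ::= H: add FIRST(H) = { /, ], num }.
G ::= λ contributes λ.
G ::= ] + Q N contributes {]}.
Union: FIRST(G) = { /, ], num, λ }.

{ /, ], num, λ }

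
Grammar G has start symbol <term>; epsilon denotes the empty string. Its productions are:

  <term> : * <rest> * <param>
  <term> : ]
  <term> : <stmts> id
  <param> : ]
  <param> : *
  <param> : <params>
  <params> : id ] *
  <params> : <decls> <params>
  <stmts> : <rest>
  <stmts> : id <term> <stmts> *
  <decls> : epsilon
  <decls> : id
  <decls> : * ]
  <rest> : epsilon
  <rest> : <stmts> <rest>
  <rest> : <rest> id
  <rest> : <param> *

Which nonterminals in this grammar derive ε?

{ <decls>, <rest>, <stmts> }

Directly nullable (have an epsilon-production): <decls>, <rest>.
<stmts> : <rest> with every symbol nullable, so <stmts> is nullable.
No other nonterminal has a production whose RHS symbols are all nullable.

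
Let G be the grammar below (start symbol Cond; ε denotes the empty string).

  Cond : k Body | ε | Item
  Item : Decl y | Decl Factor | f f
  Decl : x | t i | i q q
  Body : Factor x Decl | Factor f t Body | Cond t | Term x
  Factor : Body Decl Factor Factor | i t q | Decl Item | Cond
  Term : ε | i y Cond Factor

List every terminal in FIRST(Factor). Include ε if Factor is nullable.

{ f, i, k, t, x, ε }

From Factor : Body Decl Factor Factor: add FIRST(Body) = { f, i, k, t, x }.
Factor : i t q contributes {i}.
From Factor : Decl Item: add FIRST(Decl) = { i, t, x }.
From Factor : Cond: add FIRST(Cond) = { f, i, k, t, x, ε } (including ε since Cond is nullable).
Union: FIRST(Factor) = { f, i, k, t, x, ε }.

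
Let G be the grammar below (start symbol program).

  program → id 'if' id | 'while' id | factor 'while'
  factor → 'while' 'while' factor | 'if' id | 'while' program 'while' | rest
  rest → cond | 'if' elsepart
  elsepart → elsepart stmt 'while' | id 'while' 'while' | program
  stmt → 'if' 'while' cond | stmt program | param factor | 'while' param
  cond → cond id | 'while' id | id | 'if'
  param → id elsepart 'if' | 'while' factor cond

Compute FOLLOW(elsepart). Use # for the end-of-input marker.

In rest → 'if' elsepart: elsepart is at the end, add FOLLOW(rest) = { 'if', 'while', id }.
In elsepart → elsepart stmt 'while': add FIRST(stmt 'while') = { 'if', 'while', id }.
In param → id elsepart 'if': add FIRST('if') = { 'if' }.
Union: FOLLOW(elsepart) = { 'if', 'while', id }.

{ 'if', 'while', id }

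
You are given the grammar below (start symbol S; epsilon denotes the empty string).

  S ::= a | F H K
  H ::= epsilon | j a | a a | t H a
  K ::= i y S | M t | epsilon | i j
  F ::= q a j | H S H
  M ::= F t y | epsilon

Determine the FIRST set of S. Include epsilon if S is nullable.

S ::= a contributes {a}.
From S ::= F H K: add FIRST(F) = { a, j, q, t }.
Union: FIRST(S) = { a, j, q, t }.

{ a, j, q, t }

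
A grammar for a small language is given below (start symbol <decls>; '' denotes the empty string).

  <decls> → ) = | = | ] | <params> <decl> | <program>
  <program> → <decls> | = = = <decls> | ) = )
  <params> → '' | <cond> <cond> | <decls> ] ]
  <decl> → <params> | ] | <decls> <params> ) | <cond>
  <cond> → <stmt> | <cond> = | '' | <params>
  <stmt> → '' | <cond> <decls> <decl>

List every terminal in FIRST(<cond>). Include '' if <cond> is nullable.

From <cond> → <stmt>: add FIRST(<stmt>) = { ), =, ], '' } (including '' since <stmt> is nullable).
From <cond> → <cond> =: <cond> nullable, take FIRST(<cond>) ∪ {=} = { ), =, ] }.
<cond> → '' contributes ''.
From <cond> → <params>: add FIRST(<params>) = { ), =, ], '' } (including '' since <params> is nullable).
Union: FIRST(<cond>) = { ), =, ], '' }.

{ ), =, ], '' }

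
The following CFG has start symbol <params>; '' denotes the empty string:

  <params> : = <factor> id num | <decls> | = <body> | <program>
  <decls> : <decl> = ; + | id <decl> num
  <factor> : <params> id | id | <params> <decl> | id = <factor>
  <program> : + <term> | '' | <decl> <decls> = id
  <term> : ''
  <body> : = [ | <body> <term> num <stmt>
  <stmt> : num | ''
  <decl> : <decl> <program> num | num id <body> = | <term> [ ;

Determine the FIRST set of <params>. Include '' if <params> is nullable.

<params> : = <factor> id num contributes {=}.
From <params> : <decls>: add FIRST(<decls>) = { [, id, num }.
<params> : = <body> contributes {=}.
From <params> : <program>: add FIRST(<program>) = { +, [, num, '' } (including '' since <program> is nullable).
Union: FIRST(<params>) = { +, =, [, id, num, '' }.

{ +, =, [, id, num, '' }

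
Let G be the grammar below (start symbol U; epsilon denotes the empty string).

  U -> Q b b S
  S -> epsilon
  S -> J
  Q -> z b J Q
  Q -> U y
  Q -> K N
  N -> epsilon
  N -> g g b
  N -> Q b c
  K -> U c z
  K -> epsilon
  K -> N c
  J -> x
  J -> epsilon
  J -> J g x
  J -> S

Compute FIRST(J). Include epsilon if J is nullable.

{ g, x, epsilon }

J -> x contributes {x}.
J -> epsilon contributes epsilon.
From J -> J g x: J nullable, take FIRST(J) ∪ {g} = { g, x }.
From J -> S: add FIRST(S) = { g, x, epsilon } (including epsilon since S is nullable).
Union: FIRST(J) = { g, x, epsilon }.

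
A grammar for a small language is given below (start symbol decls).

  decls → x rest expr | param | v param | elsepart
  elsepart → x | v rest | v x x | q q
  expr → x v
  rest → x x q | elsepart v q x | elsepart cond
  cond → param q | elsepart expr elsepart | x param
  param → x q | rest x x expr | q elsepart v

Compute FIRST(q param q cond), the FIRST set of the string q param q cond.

q is a terminal; add {q} and stop.

{ q }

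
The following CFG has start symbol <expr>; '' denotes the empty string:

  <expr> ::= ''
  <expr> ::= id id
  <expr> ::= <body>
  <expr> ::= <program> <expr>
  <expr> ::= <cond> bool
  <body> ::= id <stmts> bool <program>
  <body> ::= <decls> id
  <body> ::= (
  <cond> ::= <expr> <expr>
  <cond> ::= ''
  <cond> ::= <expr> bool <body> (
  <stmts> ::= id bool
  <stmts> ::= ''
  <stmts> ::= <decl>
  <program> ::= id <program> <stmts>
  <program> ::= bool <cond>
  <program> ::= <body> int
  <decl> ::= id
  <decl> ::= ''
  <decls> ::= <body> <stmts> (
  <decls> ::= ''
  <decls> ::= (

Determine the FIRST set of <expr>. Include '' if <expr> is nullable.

{ (, bool, id, '' }

<expr> ::= '' contributes ''.
<expr> ::= id id contributes {id}.
From <expr> ::= <body>: add FIRST(<body>) = { (, id }.
From <expr> ::= <program> <expr>: add FIRST(<program>) = { (, bool, id }.
From <expr> ::= <cond> bool: <cond> nullable, take FIRST(<cond>) ∪ {bool} = { (, bool, id }.
Union: FIRST(<expr>) = { (, bool, id, '' }.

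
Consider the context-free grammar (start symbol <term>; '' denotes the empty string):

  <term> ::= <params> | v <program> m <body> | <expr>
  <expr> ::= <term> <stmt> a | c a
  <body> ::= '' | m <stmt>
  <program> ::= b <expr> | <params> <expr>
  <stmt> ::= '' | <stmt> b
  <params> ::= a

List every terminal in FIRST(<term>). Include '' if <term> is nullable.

{ a, c, v }

From <term> ::= <params>: add FIRST(<params>) = { a }.
<term> ::= v <program> m <body> contributes {v}.
From <term> ::= <expr>: add FIRST(<expr>) = { a, c, v }.
Union: FIRST(<term>) = { a, c, v }.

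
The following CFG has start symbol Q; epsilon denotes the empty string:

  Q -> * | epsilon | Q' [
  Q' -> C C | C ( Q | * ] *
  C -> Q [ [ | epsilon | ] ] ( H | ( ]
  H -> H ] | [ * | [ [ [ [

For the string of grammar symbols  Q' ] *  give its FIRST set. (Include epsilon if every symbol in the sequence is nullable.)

{ (, *, [, ] }

Add FIRST(Q')\{epsilon} = { (, *, [, ] }; Q' is nullable, continue.
] is a terminal; add {]} and stop.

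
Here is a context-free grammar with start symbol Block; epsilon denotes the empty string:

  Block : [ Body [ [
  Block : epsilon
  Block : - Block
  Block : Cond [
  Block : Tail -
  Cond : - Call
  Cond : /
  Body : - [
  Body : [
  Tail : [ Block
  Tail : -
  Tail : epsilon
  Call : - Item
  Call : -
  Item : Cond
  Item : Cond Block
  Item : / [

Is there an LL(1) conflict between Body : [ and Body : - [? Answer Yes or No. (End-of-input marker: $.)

FIRST([) = { [ } and FIRST(- [) = { - }.
The FIRST sets are disjoint and neither alternative is nullable — no conflict.

No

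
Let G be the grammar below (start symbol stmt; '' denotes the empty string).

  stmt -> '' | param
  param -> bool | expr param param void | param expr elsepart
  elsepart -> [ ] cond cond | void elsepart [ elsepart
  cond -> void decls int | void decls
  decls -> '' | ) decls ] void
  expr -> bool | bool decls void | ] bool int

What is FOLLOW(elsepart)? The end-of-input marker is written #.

In param -> param expr elsepart: elsepart is at the end, add FOLLOW(param) = { #, ], bool, void }.
In elsepart -> void elsepart [ elsepart: add FIRST([ elsepart) = { [ }.
In elsepart -> void elsepart [ elsepart: elsepart is at the end, add FOLLOW(elsepart) = { #, [, ], bool, void }.
Union: FOLLOW(elsepart) = { #, [, ], bool, void }.

{ #, [, ], bool, void }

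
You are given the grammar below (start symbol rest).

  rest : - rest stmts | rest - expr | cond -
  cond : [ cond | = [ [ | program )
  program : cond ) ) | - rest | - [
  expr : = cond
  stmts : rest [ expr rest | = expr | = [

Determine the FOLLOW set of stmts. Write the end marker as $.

{ $, ), -, =, [ }

In rest : - rest stmts: stmts is at the end, add FOLLOW(rest) = { $, ), -, =, [ }.
Union: FOLLOW(stmts) = { $, ), -, =, [ }.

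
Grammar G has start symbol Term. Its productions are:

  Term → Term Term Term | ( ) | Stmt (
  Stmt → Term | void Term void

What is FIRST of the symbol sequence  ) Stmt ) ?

{ ) }

) is a terminal; add {)} and stop.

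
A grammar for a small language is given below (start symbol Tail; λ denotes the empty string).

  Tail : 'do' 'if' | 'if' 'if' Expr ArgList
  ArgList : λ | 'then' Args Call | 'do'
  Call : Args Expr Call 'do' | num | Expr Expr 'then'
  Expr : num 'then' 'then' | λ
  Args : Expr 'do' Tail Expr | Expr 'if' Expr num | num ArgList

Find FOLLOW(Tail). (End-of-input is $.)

Tail is the start symbol, so $ ∈ FOLLOW(Tail).
In Args : Expr 'do' Tail Expr: add FIRST(Expr)\{λ} = { num }.
  Since Expr is nullable, also add FOLLOW(Args) = { 'do', 'if', 'then', num }.
Union: FOLLOW(Tail) = { $, 'do', 'if', 'then', num }.

{ $, 'do', 'if', 'then', num }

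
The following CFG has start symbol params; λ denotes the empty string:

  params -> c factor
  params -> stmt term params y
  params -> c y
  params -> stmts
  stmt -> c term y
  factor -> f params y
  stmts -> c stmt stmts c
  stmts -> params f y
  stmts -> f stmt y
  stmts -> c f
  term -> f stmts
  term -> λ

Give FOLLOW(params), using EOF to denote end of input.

{ EOF, f, y }

params is the start symbol, so EOF ∈ FOLLOW(params).
In params -> stmt term params y: add FIRST(y) = { y }.
In factor -> f params y: add FIRST(y) = { y }.
In stmts -> params f y: add FIRST(f y) = { f }.
Union: FOLLOW(params) = { EOF, f, y }.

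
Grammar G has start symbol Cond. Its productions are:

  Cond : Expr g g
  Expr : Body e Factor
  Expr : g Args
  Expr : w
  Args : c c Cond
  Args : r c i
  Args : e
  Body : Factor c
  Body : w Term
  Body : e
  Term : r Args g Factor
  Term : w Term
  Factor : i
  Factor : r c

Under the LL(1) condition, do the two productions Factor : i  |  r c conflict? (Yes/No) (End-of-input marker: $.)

No

FIRST(i) = { i } and FIRST(r c) = { r }.
The FIRST sets are disjoint and neither alternative is nullable — no conflict.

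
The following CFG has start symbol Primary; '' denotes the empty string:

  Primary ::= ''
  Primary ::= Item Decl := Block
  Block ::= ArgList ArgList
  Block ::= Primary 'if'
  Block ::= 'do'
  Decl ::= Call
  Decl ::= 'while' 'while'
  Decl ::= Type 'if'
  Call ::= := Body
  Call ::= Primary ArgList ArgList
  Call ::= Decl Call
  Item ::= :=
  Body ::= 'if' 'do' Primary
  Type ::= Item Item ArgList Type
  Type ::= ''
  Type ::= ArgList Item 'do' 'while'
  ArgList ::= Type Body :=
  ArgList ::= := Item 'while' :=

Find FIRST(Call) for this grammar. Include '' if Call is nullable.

{ 'if', 'while', := }

Call ::= := Body contributes {:=}.
From Call ::= Primary ArgList ArgList: Primary nullable, take FIRST(Primary) ∪ FIRST(ArgList) = { 'if', := }.
From Call ::= Decl Call: add FIRST(Decl) = { 'if', 'while', := }.
Union: FIRST(Call) = { 'if', 'while', := }.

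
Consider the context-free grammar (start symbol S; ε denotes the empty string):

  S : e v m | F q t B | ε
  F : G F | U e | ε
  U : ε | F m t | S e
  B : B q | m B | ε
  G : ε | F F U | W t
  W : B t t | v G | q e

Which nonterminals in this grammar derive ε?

{ B, F, G, S, U }

Directly nullable (have an ε-production): S, F, U, B, G.
No other nonterminal has a production whose RHS symbols are all nullable.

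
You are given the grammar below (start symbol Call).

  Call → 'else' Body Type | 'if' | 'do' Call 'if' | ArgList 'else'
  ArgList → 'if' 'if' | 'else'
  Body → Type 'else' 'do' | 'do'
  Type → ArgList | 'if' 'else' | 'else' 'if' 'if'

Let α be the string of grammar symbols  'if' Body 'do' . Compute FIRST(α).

'if' is a terminal; add {'if'} and stop.

{ 'if' }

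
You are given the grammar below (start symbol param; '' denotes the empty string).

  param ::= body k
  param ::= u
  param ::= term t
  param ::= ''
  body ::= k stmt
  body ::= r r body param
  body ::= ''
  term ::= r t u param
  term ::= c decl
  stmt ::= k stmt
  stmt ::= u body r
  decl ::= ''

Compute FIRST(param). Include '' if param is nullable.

From param ::= body k: body nullable, take FIRST(body) ∪ {k} = { k, r }.
param ::= u contributes {u}.
From param ::= term t: add FIRST(term) = { c, r }.
param ::= '' contributes ''.
Union: FIRST(param) = { c, k, r, u, '' }.

{ c, k, r, u, '' }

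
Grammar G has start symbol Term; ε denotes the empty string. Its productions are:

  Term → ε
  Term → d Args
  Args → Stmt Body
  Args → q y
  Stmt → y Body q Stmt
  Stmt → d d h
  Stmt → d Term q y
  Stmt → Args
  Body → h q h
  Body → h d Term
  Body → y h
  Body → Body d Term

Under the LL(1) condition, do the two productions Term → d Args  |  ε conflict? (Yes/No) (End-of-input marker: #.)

Yes

FIRST(d Args) = { d } and FIRST(ε) = { ε }.
The second alternative is nullable and FOLLOW(Term) = { #, d, h, q, y } shares d with FIRST of the first — conflict.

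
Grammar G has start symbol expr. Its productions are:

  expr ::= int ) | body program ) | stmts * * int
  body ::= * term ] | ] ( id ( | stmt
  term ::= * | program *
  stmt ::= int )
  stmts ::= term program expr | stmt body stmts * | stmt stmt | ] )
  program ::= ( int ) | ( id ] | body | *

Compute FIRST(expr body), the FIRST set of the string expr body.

Add FIRST(expr) = { (, *, ], int }; expr is not nullable, stop.

{ (, *, ], int }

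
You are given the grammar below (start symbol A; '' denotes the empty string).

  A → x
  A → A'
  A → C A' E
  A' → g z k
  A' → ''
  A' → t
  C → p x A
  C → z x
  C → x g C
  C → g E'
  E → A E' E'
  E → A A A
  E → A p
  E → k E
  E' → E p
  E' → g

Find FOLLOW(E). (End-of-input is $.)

In A → C A' E: E is at the end, add FOLLOW(A) = { $, g, k, p, t, x, z }.
In E → k E: E is at the end, add FOLLOW(E) = { $, g, k, p, t, x, z }.
In E' → E p: add FIRST(p) = { p }.
Union: FOLLOW(E) = { $, g, k, p, t, x, z }.

{ $, g, k, p, t, x, z }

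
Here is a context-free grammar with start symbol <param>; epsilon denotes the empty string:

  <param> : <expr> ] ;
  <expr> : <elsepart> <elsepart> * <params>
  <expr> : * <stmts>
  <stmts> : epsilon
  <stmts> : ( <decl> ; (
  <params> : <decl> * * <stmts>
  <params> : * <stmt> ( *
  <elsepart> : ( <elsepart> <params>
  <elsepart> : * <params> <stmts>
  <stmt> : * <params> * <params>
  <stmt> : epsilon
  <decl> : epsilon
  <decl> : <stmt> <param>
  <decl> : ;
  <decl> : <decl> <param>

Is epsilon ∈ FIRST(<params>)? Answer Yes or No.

No

Nullable nonterminals: <decl>, <stmt>, <stmts>.
No production of <params> has an RHS whose symbols are all nullable, so <params> is not nullable.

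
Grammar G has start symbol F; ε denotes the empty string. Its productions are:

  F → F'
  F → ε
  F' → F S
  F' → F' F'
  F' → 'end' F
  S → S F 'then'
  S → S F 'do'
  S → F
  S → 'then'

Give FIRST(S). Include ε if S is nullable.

From S → S F 'then': S, F nullable, take FIRST(S) ∪ FIRST(F) ∪ {'then'} = { 'do', 'end', 'then' }.
From S → S F 'do': S, F nullable, take FIRST(S) ∪ FIRST(F) ∪ {'do'} = { 'do', 'end', 'then' }.
From S → F: add FIRST(F) = { 'do', 'end', 'then', ε } (including ε since F is nullable).
S → 'then' contributes {'then'}.
Union: FIRST(S) = { 'do', 'end', 'then', ε }.

{ 'do', 'end', 'then', ε }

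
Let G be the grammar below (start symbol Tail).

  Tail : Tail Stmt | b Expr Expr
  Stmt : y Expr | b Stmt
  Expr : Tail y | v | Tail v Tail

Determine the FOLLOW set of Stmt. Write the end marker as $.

In Tail : Tail Stmt: Stmt is at the end, add FOLLOW(Tail) = { $, b, v, y }.
In Stmt : b Stmt: Stmt is at the end, add FOLLOW(Stmt) = { $, b, v, y }.
Union: FOLLOW(Stmt) = { $, b, v, y }.

{ $, b, v, y }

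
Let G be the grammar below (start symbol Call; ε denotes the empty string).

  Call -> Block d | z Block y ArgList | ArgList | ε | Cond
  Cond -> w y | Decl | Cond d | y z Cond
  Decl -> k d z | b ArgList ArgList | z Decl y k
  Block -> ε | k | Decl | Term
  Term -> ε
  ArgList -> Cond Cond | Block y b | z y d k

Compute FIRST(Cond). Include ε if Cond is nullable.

Cond -> w y contributes {w}.
From Cond -> Decl: add FIRST(Decl) = { b, k, z }.
From Cond -> Cond d: add FIRST(Cond) = { b, k, w, y, z }.
Cond -> y z Cond contributes {y}.
Union: FIRST(Cond) = { b, k, w, y, z }.

{ b, k, w, y, z }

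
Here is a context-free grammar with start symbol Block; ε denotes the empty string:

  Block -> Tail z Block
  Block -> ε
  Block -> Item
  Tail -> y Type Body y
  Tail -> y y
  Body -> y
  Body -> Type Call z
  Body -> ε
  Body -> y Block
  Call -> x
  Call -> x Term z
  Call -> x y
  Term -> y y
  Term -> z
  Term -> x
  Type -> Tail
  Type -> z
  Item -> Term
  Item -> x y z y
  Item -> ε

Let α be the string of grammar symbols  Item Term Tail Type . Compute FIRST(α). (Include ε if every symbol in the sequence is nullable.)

{ x, y, z }

Add FIRST(Item)\{ε} = { x, y, z }; Item is nullable, continue.
Add FIRST(Term) = { x, y, z }; Term is not nullable, stop.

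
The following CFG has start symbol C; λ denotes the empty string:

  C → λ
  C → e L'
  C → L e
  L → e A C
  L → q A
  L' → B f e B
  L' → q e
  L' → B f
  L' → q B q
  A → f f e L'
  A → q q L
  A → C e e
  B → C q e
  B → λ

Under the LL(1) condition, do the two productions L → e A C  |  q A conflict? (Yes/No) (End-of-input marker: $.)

FIRST(e A C) = { e } and FIRST(q A) = { q }.
The FIRST sets are disjoint and neither alternative is nullable — no conflict.

No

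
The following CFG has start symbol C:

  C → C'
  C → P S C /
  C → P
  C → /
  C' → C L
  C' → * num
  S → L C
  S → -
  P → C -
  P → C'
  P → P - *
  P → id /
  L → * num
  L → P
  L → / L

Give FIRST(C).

From C → C': add FIRST(C') = { *, /, id }.
From C → P S C /: add FIRST(P) = { *, /, id }.
From C → P: add FIRST(P) = { *, /, id }.
C → / contributes {/}.
Union: FIRST(C) = { *, /, id }.

{ *, /, id }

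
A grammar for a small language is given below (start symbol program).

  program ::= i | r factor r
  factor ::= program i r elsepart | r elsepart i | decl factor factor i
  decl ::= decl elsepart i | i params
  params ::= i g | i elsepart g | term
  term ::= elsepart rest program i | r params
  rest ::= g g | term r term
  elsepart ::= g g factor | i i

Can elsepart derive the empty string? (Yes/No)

No nonterminal in this grammar is nullable.
No production of elsepart has an RHS whose symbols are all nullable, so elsepart is not nullable.

No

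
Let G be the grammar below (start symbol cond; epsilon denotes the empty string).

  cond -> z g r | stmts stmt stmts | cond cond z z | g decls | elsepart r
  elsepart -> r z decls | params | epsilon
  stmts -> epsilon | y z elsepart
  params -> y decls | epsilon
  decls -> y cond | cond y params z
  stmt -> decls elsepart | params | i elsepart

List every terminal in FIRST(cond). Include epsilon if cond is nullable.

{ g, i, r, y, z, epsilon }

cond -> z g r contributes {z}.
From cond -> stmts stmt stmts: stmts, stmt, stmts nullable, take FIRST(stmts) ∪ FIRST(stmt) ∪ FIRST(stmts) = { g, i, r, y, z }; also epsilon since the whole RHS is nullable.
From cond -> cond cond z z: cond, cond nullable, take FIRST(cond) ∪ FIRST(cond) ∪ {z} = { g, i, r, y, z }.
cond -> g decls contributes {g}.
From cond -> elsepart r: elsepart nullable, take FIRST(elsepart) ∪ {r} = { r, y }.
Union: FIRST(cond) = { g, i, r, y, z, epsilon }.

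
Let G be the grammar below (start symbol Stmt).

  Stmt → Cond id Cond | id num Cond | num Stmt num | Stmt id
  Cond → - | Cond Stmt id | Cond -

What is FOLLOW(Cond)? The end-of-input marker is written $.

{ $, -, id, num }

In Stmt → Cond id Cond: add FIRST(id Cond) = { id }.
In Stmt → Cond id Cond: Cond is at the end, add FOLLOW(Stmt) = { $, id, num }.
In Stmt → id num Cond: Cond is at the end, add FOLLOW(Stmt) = { $, id, num }.
In Cond → Cond Stmt id: add FIRST(Stmt id) = { -, id, num }.
In Cond → Cond -: add FIRST(-) = { - }.
Union: FOLLOW(Cond) = { $, -, id, num }.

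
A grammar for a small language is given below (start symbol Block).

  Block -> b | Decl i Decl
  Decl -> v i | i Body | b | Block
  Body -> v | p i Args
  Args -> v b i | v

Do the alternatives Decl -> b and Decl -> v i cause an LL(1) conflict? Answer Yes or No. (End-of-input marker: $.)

FIRST(b) = { b } and FIRST(v i) = { v }.
The FIRST sets are disjoint and neither alternative is nullable — no conflict.

No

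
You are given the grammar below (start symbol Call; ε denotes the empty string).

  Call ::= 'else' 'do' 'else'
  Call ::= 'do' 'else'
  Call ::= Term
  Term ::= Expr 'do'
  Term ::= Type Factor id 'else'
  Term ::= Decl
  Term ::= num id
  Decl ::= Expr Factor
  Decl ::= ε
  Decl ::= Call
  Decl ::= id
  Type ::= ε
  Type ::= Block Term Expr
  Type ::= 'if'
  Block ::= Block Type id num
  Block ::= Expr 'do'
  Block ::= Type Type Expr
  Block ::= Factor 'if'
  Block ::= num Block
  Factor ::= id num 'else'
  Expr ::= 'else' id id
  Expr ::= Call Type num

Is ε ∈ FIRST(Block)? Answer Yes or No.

Nullable nonterminals: Call, Decl, Term, Type.
No production of Block has an RHS whose symbols are all nullable, so Block is not nullable.

No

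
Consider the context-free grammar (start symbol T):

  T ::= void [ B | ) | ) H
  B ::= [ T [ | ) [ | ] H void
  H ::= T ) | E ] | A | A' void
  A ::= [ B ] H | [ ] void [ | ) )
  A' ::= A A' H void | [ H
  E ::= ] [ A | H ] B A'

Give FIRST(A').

{ ), [ }

From A' ::= A A' H void: add FIRST(A) = { ), [ }.
A' ::= [ H contributes {[}.
Union: FIRST(A') = { ), [ }.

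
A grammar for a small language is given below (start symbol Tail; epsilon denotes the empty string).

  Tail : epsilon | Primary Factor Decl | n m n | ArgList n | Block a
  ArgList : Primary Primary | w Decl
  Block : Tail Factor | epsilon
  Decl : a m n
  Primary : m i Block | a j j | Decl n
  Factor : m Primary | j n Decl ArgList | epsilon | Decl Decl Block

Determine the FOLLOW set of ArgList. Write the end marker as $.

{ a, j, m, n }

In Tail : ArgList n: add FIRST(n) = { n }.
In Factor : j n Decl ArgList: ArgList is at the end, add FOLLOW(Factor) = { a, j, m, n }.
Union: FOLLOW(ArgList) = { a, j, m, n }.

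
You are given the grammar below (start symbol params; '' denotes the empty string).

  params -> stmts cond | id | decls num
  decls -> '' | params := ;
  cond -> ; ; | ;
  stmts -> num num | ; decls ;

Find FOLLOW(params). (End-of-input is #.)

{ #, := }

params is the start symbol, so # ∈ FOLLOW(params).
In decls -> params := ;: add FIRST(:= ;) = { := }.
Union: FOLLOW(params) = { #, := }.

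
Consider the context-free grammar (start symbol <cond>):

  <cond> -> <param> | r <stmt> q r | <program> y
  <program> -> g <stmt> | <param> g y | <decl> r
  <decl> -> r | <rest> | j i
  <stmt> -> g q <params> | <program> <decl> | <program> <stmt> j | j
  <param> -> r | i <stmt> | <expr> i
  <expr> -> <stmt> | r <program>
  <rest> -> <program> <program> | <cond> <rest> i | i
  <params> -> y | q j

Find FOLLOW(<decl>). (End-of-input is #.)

{ #, g, i, j, q, r, y }

In <program> -> <decl> r: add FIRST(r) = { r }.
In <stmt> -> <program> <decl>: <decl> is at the end, add FOLLOW(<stmt>) = { #, g, i, j, q, r, y }.
Union: FOLLOW(<decl>) = { #, g, i, j, q, r, y }.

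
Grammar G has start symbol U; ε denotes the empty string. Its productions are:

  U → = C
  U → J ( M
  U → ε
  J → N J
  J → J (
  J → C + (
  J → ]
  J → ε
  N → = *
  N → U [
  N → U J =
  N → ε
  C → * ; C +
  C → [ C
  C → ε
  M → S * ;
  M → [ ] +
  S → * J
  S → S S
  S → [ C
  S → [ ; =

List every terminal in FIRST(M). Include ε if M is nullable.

{ *, [ }

From M → S * ;: add FIRST(S) = { *, [ }.
M → [ ] + contributes {[}.
Union: FIRST(M) = { *, [ }.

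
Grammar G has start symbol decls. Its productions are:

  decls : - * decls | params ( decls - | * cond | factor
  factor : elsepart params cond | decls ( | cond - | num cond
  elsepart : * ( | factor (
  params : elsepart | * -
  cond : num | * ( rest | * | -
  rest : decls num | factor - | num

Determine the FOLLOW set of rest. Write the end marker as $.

{ $, (, -, num }

In cond : * ( rest: rest is at the end, add FOLLOW(cond) = { $, (, -, num }.
Union: FOLLOW(rest) = { $, (, -, num }.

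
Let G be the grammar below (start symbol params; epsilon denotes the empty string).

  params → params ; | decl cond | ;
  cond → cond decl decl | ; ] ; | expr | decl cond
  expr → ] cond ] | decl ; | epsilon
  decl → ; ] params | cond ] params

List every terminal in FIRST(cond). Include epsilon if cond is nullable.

{ ;, ], epsilon }

From cond → cond decl decl: cond nullable, take FIRST(cond) ∪ FIRST(decl) = { ;, ] }.
cond → ; ] ; contributes {;}.
From cond → expr: add FIRST(expr) = { ;, ], epsilon } (including epsilon since expr is nullable).
From cond → decl cond: add FIRST(decl) = { ;, ] }.
Union: FIRST(cond) = { ;, ], epsilon }.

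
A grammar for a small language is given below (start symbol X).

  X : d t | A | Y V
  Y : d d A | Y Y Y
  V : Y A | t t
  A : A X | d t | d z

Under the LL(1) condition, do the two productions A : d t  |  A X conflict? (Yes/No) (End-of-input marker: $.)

Yes

FIRST(d t) = { d } and FIRST(A X) = { d }.
Both contain d, so the two alternatives are not disjoint — LL(1) conflict.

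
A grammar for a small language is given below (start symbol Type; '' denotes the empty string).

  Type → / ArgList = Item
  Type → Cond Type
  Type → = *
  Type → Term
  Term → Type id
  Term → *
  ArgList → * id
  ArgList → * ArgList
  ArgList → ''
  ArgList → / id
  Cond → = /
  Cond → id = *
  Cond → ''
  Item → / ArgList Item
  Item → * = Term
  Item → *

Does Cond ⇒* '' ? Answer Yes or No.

Cond has an ''-production, so Cond ⇒ ''.

Yes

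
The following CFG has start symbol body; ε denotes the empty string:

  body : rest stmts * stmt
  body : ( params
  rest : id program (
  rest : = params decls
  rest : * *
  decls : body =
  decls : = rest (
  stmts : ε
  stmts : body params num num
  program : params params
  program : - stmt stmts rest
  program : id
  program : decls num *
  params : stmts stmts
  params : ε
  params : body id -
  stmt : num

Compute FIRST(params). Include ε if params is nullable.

{ (, *, =, id, ε }

From params : stmts stmts: stmts, stmts nullable, take FIRST(stmts) ∪ FIRST(stmts) = { (, *, =, id }; also ε since the whole RHS is nullable.
params : ε contributes ε.
From params : body id -: add FIRST(body) = { (, *, =, id }.
Union: FIRST(params) = { (, *, =, id, ε }.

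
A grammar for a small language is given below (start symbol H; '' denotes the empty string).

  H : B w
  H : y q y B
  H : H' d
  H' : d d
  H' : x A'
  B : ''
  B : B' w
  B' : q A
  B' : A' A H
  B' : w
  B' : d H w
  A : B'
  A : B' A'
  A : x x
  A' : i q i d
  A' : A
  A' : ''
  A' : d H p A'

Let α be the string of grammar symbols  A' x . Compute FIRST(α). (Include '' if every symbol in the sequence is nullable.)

{ d, i, q, w, x }

Add FIRST(A')\{''} = { d, i, q, w, x }; A' is nullable, continue.
x is a terminal; add {x} and stop.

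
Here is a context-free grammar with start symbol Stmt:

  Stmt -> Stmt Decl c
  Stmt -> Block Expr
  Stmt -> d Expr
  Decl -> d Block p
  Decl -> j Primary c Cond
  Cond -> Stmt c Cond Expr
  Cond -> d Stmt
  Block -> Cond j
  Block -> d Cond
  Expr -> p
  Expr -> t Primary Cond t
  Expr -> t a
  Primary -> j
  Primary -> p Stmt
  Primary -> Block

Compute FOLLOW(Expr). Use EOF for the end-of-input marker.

In Stmt -> Block Expr: Expr is at the end, add FOLLOW(Stmt) = { EOF, c, d, j, p, t }.
In Stmt -> d Expr: Expr is at the end, add FOLLOW(Stmt) = { EOF, c, d, j, p, t }.
In Cond -> Stmt c Cond Expr: Expr is at the end, add FOLLOW(Cond) = { c, d, j, p, t }.
Union: FOLLOW(Expr) = { EOF, c, d, j, p, t }.

{ EOF, c, d, j, p, t }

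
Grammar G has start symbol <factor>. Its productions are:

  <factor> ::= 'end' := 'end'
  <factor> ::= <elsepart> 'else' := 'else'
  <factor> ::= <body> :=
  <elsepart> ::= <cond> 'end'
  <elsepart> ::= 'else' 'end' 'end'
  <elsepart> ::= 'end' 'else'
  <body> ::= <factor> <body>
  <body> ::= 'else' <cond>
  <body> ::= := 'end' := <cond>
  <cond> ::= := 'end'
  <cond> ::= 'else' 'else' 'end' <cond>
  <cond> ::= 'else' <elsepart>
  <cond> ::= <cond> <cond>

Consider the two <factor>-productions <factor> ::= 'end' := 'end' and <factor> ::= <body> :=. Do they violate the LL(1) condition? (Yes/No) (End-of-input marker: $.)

Yes

FIRST('end' := 'end') = { 'end' } and FIRST(<body> :=) = { 'else', 'end', := }.
Both contain 'end', so the two alternatives are not disjoint — LL(1) conflict.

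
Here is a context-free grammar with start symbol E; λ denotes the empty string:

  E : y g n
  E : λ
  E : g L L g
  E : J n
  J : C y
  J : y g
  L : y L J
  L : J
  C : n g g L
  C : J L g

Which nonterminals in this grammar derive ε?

Directly nullable (have an λ-production): E.
No other nonterminal has a production whose RHS symbols are all nullable.

{ E }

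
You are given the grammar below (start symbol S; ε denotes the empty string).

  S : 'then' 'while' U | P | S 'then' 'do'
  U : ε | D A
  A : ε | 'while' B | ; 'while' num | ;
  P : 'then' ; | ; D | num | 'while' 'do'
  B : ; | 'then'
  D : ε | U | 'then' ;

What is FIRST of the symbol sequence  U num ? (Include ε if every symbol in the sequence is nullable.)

{ 'then', 'while', ;, num }

Add FIRST(U)\{ε} = { 'then', 'while', ; }; U is nullable, continue.
num is a terminal; add {num} and stop.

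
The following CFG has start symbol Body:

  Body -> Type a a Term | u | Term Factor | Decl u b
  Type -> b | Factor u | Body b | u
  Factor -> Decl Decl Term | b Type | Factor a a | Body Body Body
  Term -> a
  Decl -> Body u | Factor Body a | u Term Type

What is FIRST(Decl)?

From Decl -> Body u: add FIRST(Body) = { a, b, u }.
From Decl -> Factor Body a: add FIRST(Factor) = { a, b, u }.
Decl -> u Term Type contributes {u}.
Union: FIRST(Decl) = { a, b, u }.

{ a, b, u }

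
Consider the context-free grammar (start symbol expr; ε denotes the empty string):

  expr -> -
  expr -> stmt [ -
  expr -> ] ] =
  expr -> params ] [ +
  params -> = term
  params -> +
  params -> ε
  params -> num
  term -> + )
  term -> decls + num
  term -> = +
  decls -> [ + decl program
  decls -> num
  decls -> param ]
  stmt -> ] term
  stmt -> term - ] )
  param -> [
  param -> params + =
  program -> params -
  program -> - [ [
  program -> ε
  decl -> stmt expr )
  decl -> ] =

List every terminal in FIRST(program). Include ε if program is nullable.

{ +, -, =, num, ε }

From program -> params -: params nullable, take FIRST(params) ∪ {-} = { +, -, =, num }.
program -> - [ [ contributes {-}.
program -> ε contributes ε.
Union: FIRST(program) = { +, -, =, num, ε }.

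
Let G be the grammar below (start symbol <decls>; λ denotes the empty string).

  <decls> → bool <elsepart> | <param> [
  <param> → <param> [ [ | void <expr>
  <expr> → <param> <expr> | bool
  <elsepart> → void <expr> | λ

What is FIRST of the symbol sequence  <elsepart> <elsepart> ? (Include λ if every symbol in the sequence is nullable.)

Add FIRST(<elsepart>)\{λ} = { void }; <elsepart> is nullable, continue.
Add FIRST(<elsepart>)\{λ} = { void }; <elsepart> is nullable, continue.
Every symbol is nullable, so include λ.

{ void, λ }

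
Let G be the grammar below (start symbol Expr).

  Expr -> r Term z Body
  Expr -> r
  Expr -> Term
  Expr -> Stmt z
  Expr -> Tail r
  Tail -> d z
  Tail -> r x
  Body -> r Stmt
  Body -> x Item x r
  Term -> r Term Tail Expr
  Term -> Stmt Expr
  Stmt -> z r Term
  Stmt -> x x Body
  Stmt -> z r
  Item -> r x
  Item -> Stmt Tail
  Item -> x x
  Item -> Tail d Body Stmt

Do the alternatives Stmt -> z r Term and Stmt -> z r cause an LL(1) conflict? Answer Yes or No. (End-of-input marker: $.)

Yes

FIRST(z r Term) = { z } and FIRST(z r) = { z }.
Both contain z, so the two alternatives are not disjoint — LL(1) conflict.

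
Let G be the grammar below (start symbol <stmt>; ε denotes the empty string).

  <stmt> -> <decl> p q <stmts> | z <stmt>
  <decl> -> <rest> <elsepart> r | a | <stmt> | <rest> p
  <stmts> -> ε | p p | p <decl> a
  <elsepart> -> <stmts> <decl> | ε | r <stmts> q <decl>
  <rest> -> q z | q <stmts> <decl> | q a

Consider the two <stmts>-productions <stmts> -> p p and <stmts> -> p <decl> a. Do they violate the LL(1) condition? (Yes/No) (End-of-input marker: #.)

FIRST(p p) = { p } and FIRST(p <decl> a) = { p }.
Both contain p, so the two alternatives are not disjoint — LL(1) conflict.

Yes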